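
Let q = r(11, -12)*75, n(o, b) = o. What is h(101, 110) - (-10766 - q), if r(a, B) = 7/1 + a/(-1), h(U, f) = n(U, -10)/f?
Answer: 1151361/110 ≈ 10467.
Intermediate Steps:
h(U, f) = U/f
r(a, B) = 7 - a (r(a, B) = 7*1 + a*(-1) = 7 - a)
q = -300 (q = (7 - 1*11)*75 = (7 - 11)*75 = -4*75 = -300)
h(101, 110) - (-10766 - q) = 101/110 - (-10766 - 1*(-300)) = 101*(1/110) - (-10766 + 300) = 101/110 - 1*(-10466) = 101/110 + 10466 = 1151361/110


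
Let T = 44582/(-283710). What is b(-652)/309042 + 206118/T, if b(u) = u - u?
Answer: -29238868890/22291 ≈ -1.3117e+6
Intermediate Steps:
T = -22291/141855 (T = 44582*(-1/283710) = -22291/141855 ≈ -0.15714)
b(u) = 0
b(-652)/309042 + 206118/T = 0/309042 + 206118/(-22291/141855) = 0*(1/309042) + 206118*(-141855/22291) = 0 - 29238868890/22291 = -29238868890/22291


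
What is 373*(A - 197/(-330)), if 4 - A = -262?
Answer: 32815421/330 ≈ 99441.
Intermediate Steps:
A = 266 (A = 4 - 1*(-262) = 4 + 262 = 266)
373*(A - 197/(-330)) = 373*(266 - 197/(-330)) = 373*(266 - 197*(-1/330)) = 373*(266 + 197/330) = 373*(87977/330) = 32815421/330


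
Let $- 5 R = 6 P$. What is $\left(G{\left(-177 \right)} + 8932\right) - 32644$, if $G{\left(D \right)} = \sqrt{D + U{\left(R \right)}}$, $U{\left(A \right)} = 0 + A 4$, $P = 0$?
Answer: $-23712 + i \sqrt{177} \approx -23712.0 + 13.304 i$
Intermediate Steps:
$R = 0$ ($R = - \frac{6 \cdot 0}{5} = \left(- \frac{1}{5}\right) 0 = 0$)
$U{\left(A \right)} = 4 A$ ($U{\left(A \right)} = 0 + 4 A = 4 A$)
$G{\left(D \right)} = \sqrt{D}$ ($G{\left(D \right)} = \sqrt{D + 4 \cdot 0} = \sqrt{D + 0} = \sqrt{D}$)
$\left(G{\left(-177 \right)} + 8932\right) - 32644 = \left(\sqrt{-177} + 8932\right) - 32644 = \left(i \sqrt{177} + 8932\right) - 32644 = \left(8932 + i \sqrt{177}\right) - 32644 = -23712 + i \sqrt{177}$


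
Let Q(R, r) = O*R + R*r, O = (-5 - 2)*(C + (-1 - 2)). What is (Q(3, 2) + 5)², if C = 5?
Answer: 961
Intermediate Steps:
O = -14 (O = (-5 - 2)*(5 + (-1 - 2)) = -7*(5 - 3) = -7*2 = -14)
Q(R, r) = -14*R + R*r
(Q(3, 2) + 5)² = (3*(-14 + 2) + 5)² = (3*(-12) + 5)² = (-36 + 5)² = (-31)² = 961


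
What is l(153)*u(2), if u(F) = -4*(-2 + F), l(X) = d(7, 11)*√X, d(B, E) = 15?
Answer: 0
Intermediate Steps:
l(X) = 15*√X
u(F) = 8 - 4*F
l(153)*u(2) = (15*√153)*(8 - 4*2) = (15*(3*√17))*(8 - 8) = (45*√17)*0 = 0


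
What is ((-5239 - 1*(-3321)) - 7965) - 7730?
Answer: -17613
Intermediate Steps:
((-5239 - 1*(-3321)) - 7965) - 7730 = ((-5239 + 3321) - 7965) - 7730 = (-1918 - 7965) - 7730 = -9883 - 7730 = -17613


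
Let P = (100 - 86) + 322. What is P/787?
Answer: 336/787 ≈ 0.42694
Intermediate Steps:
P = 336 (P = 14 + 322 = 336)
P/787 = 336/787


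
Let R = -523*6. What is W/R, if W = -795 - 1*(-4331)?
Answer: -1768/1569 ≈ -1.1268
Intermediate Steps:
R = -3138
W = 3536 (W = -795 + 4331 = 3536)
W/R = 3536/(-3138) = 3536*(-1/3138) = -1768/1569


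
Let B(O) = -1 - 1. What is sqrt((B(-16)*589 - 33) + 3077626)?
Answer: sqrt(3076415) ≈ 1754.0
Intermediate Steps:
B(O) = -2
sqrt((B(-16)*589 - 33) + 3077626) = sqrt((-2*589 - 33) + 3077626) = sqrt((-1178 - 33) + 3077626) = sqrt(-1211 + 3077626) = sqrt(3076415)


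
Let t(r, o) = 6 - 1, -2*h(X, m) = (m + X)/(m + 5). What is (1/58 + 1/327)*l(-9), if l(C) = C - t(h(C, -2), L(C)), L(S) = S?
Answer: -2695/9483 ≈ -0.28419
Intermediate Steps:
h(X, m) = -(X + m)/(2*(5 + m)) (h(X, m) = -(m + X)/(2*(m + 5)) = -(X + m)/(2*(5 + m)))
t(r, o) = 5
l(C) = -5 + C (l(C) = C - 1*5 = C - 5 = -5 + C)
(1/58 + 1/327)*l(-9) = (1/58 + 1/327)*(-5 - 9) = (1/58 + 1/327)*(-14) = (385/18966)*(-14) = -2695/9483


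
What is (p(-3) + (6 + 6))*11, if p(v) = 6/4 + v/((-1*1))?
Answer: 363/2 ≈ 181.50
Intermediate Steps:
p(v) = 3/2 - v (p(v) = 6*(¼) + v/(-1) = 3/2 + v*(-1) = 3/2 - v)
(p(-3) + (6 + 6))*11 = ((3/2 - 1*(-3)) + (6 + 6))*11 = ((3/2 + 3) + 12)*11 = (9/2 + 12)*11 = (33/2)*11 = 363/2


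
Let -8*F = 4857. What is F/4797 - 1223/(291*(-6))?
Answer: 2136307/3722472 ≈ 0.57389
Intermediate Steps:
F = -4857/8 (F = -1/8*4857 = -4857/8 ≈ -607.13)
F/4797 - 1223/(291*(-6)) = -4857/8/4797 - 1223/(291*(-6)) = -4857/8*1/4797 - 1223/(-1746) = -1619/12792 - 1223*(-1/1746) = -1619/12792 + 1223/1746 = 2136307/3722472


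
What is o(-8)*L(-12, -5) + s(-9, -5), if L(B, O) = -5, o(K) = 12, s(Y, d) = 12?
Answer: -48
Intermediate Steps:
o(-8)*L(-12, -5) + s(-9, -5) = 12*(-5) + 12 = -60 + 12 = -48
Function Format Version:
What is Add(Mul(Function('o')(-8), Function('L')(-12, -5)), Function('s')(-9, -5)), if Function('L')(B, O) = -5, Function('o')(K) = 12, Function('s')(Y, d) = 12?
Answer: -48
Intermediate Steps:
Add(Mul(Function('o')(-8), Function('L')(-12, -5)), Function('s')(-9, -5)) = Add(Mul(12, -5), 12) = Add(-60, 12) = -48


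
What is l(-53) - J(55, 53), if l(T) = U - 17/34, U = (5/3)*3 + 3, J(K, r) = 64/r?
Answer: 667/106 ≈ 6.2924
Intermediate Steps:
U = 8 (U = (5*(⅓))*3 + 3 = (5/3)*3 + 3 = 5 + 3 = 8)
l(T) = 15/2 (l(T) = 8 - 17/34 = 8 - 17*1/34 = 8 - ½ = 15/2)
l(-53) - J(55, 53) = 15/2 - 64/53 = 667/106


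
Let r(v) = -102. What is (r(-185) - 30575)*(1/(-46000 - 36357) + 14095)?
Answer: -35610533855778/82357 ≈ -4.3239e+8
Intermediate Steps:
(r(-185) - 30575)*(1/(-46000 - 36357) + 14095) = (-102 - 30575)*(1/(-46000 - 36357) + 14095) = -30677*(1/(-82357) + 14095) = -30677*(-1/82357 + 14095) = -30677*1160821914/82357 = -35610533855778/82357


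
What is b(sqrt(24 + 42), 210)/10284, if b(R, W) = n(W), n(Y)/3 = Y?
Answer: 105/1714 ≈ 0.061260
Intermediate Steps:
n(Y) = 3*Y
b(R, W) = 3*W
b(sqrt(24 + 42), 210)/10284 = (3*210)/10284 = 630*(1/10284) = 105/1714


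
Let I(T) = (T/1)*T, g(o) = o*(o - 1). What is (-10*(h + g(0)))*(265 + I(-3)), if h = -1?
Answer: 2740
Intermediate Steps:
g(o) = o*(-1 + o)
I(T) = T**2 (I(T) = (T*1)*T = T*T = T**2)
(-10*(h + g(0)))*(265 + I(-3)) = (-10*(-1 + 0*(-1 + 0)))*(265 + (-3)**2) = (-10*(-1 + 0*(-1)))*(265 + 9) = -10*(-1 + 0)*274 = -10*(-1)*274 = 10*274 = 2740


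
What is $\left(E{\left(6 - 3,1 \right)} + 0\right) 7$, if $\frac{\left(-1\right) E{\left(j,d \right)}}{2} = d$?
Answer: $-14$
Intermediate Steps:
$E{\left(j,d \right)} = - 2 d$
$\left(E{\left(6 - 3,1 \right)} + 0\right) 7 = \left(\left(-2\right) 1 + 0\right) 7 = \left(-2 + 0\right) 7 = \left(-2\right) 7 = -14$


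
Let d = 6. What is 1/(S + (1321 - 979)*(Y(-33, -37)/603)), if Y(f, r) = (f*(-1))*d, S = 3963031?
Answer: 67/265530601 ≈ 2.5232e-7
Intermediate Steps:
Y(f, r) = -6*f (Y(f, r) = (f*(-1))*6 = -f*6 = -6*f)
1/(S + (1321 - 979)*(Y(-33, -37)/603)) = 1/(3963031 + (1321 - 979)*(-6*(-33)/603)) = 1/(3963031 + 342*(198*(1/603))) = 1/(3963031 + 342*(22/67)) = 1/(3963031 + 7524/67) = 1/(265530601/67) = 67/265530601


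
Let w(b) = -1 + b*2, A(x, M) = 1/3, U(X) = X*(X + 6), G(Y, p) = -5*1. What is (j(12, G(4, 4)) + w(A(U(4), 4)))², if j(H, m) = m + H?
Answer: 400/9 ≈ 44.444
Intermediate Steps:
G(Y, p) = -5
j(H, m) = H + m
U(X) = X*(6 + X)
A(x, M) = ⅓
w(b) = -1 + 2*b
(j(12, G(4, 4)) + w(A(U(4), 4)))² = ((12 - 5) + (-1 + 2*(⅓)))² = (7 + (-1 + ⅔))² = (7 - ⅓)² = (20/3)² = 400/9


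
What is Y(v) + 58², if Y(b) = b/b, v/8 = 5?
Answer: 3365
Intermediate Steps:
v = 40 (v = 8*5 = 40)
Y(b) = 1
Y(v) + 58² = 1 + 58² = 1 + 3364 = 3365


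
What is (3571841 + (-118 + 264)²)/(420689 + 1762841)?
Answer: 3593157/2183530 ≈ 1.6456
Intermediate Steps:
(3571841 + (-118 + 264)²)/(420689 + 1762841) = (3571841 + 146²)/2183530 = (3571841 + 21316)*(1/2183530) = 3593157*(1/2183530) = 3593157/2183530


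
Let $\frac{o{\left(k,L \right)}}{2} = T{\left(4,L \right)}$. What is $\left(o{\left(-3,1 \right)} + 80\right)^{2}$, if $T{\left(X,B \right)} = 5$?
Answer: $8100$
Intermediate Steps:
$o{\left(k,L \right)} = 10$ ($o{\left(k,L \right)} = 2 \cdot 5 = 10$)
$\left(o{\left(-3,1 \right)} + 80\right)^{2} = \left(10 + 80\right)^{2} = 90^{2} = 8100$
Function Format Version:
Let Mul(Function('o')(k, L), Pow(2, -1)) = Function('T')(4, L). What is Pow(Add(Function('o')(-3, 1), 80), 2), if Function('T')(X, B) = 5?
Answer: 8100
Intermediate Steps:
Function('o')(k, L) = 10 (Function('o')(k, L) = Mul(2, 5) = 10)
Pow(Add(Function('o')(-3, 1), 80), 2) = Pow(Add(10, 80), 2) = Pow(90, 2) = 8100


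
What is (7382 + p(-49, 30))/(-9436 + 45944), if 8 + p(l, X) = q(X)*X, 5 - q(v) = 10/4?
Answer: 7449/36508 ≈ 0.20404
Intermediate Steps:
q(v) = 5/2 (q(v) = 5 - 10/4 = 5 - 1*5/2 = 5 - 5/2 = 5/2)
p(l, X) = -8 + 5*X/2
(7382 + p(-49, 30))/(-9436 + 45944) = (7382 + (-8 + (5/2)*30))/(-9436 + 45944) = (7382 + (-8 + 75))/36508 = (7382 + 67)*(1/36508) = 7449*(1/36508) = 7449/36508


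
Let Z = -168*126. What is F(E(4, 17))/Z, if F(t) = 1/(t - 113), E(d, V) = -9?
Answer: 1/2582496 ≈ 3.8722e-7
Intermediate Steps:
Z = -21168
F(t) = 1/(-113 + t)
F(E(4, 17))/Z = 1/(-113 - 9*(-21168)) = -1/21168/(-122) = -1/122*(-1/21168) = 1/2582496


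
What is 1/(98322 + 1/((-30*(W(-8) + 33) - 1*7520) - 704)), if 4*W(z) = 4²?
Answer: 9334/917737547 ≈ 1.0171e-5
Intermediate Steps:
W(z) = 4 (W(z) = (¼)*4² = (¼)*16 = 4)
1/(98322 + 1/((-30*(W(-8) + 33) - 1*7520) - 704)) = 1/(98322 + 1/((-30*(4 + 33) - 1*7520) - 704)) = 1/(98322 + 1/((-30*37 - 7520) - 704)) = 1/(98322 + 1/((-1110 - 7520) - 704)) = 1/(98322 + 1/(-8630 - 704)) = 1/(98322 + 1/(-9334)) = 1/(98322 - 1/9334) = 1/(917737547/9334) = 9334/917737547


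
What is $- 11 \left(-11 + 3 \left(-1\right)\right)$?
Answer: $154$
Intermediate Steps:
$- 11 \left(-11 + 3 \left(-1\right)\right) = - 11 \left(-11 - 3\right) = \left(-11\right) \left(-14\right) = 154$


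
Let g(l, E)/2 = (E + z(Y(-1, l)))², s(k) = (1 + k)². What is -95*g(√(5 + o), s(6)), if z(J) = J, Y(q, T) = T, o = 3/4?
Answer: -914565/2 - 9310*√23 ≈ -5.0193e+5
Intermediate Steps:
o = ¾ (o = 3*(¼) = ¾ ≈ 0.75000)
g(l, E) = 2*(E + l)²
-95*g(√(5 + o), s(6)) = -190*((1 + 6)² + √(5 + ¾))² = -190*(7² + √(23/4))² = -190*(49 + √23/2)²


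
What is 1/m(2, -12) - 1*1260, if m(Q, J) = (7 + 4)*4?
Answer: -55439/44 ≈ -1260.0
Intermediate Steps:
m(Q, J) = 44 (m(Q, J) = 11*4 = 44)
1/m(2, -12) - 1*1260 = 1/44 - 1*1260 = 1/44 - 1260 = -55439/44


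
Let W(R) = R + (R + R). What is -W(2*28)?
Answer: -168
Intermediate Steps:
W(R) = 3*R (W(R) = R + 2*R = 3*R)
-W(2*28) = -3*2*28 = -3*56 = -1*168 = -168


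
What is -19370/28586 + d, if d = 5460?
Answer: 78030095/14293 ≈ 5459.3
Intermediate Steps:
-19370/28586 + d = -19370/28586 + 5460 = -19370*1/28586 + 5460 = -9685/14293 + 5460 = 78030095/14293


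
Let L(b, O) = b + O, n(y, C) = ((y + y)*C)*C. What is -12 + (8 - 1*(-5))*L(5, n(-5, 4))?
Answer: -2027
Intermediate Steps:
n(y, C) = 2*y*C² (n(y, C) = ((2*y)*C)*C = (2*C*y)*C = 2*y*C²)
L(b, O) = O + b
-12 + (8 - 1*(-5))*L(5, n(-5, 4)) = -12 + (8 - 1*(-5))*(2*(-5)*4² + 5) = -12 + (8 + 5)*(2*(-5)*16 + 5) = -12 + 13*(-160 + 5) = -12 + 13*(-155) = -12 - 2015 = -2027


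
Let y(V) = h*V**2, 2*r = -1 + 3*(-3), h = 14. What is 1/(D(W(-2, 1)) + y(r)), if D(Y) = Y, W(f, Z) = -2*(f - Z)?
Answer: 1/356 ≈ 0.0028090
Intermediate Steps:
r = -5 (r = (-1 + 3*(-3))/2 = (-1 - 9)/2 = (1/2)*(-10) = -5)
W(f, Z) = -2*f + 2*Z
y(V) = 14*V**2
1/(D(W(-2, 1)) + y(r)) = 1/((-2*(-2) + 2*1) + 14*(-5)**2) = 1/((4 + 2) + 14*25) = 1/(6 + 350) = 1/356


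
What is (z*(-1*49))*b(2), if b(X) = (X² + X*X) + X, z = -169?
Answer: 82810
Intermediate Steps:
b(X) = X + 2*X² (b(X) = (X² + X²) + X = 2*X² + X = X + 2*X²)
(z*(-1*49))*b(2) = (-(-169)*49)*(2*(1 + 2*2)) = (-169*(-49))*(2*(1 + 4)) = 8281*(2*5) = 8281*10 = 82810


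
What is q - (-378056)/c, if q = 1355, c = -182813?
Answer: 247333559/182813 ≈ 1352.9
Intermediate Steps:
q - (-378056)/c = 1355 - (-378056)/(-182813) = 1355 - (-378056)*(-1)/182813 = 1355 - 1*378056/182813 = 1355 - 378056/182813 = 247333559/182813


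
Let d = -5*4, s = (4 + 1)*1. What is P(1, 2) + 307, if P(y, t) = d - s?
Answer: 282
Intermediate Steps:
s = 5 (s = 5*1 = 5)
d = -20
P(y, t) = -25 (P(y, t) = -20 - 1*5 = -20 - 5 = -25)
P(1, 2) + 307 = -25 + 307 = 282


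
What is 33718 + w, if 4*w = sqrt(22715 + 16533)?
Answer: 33718 + sqrt(2453) ≈ 33768.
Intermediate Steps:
w = sqrt(2453) (w = sqrt(22715 + 16533)/4 = sqrt(39248)/4 = (4*sqrt(2453))/4 = sqrt(2453) ≈ 49.528)
33718 + w = 33718 + sqrt(2453)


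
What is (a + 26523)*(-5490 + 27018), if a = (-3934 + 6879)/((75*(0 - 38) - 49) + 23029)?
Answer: 383134486956/671 ≈ 5.7099e+8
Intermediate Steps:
a = 589/4026 (a = 2945/((75*(-38) - 49) + 23029) = 2945/((-2850 - 49) + 23029) = 2945/(-2899 + 23029) = 2945/20130 = 2945*(1/20130) = 589/4026 ≈ 0.14630)
(a + 26523)*(-5490 + 27018) = (589/4026 + 26523)*(-5490 + 27018) = (106782187/4026)*21528 = 383134486956/671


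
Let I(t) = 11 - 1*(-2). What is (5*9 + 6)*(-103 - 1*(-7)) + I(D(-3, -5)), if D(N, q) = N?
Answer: -4883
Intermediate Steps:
I(t) = 13 (I(t) = 11 + 2 = 13)
(5*9 + 6)*(-103 - 1*(-7)) + I(D(-3, -5)) = (5*9 + 6)*(-103 - 1*(-7)) + 13 = (45 + 6)*(-103 + 7) + 13 = 51*(-96) + 13 = -4896 + 13 = -4883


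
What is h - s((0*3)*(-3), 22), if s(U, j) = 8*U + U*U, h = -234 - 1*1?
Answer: -235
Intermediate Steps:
h = -235 (h = -234 - 1 = -235)
s(U, j) = U² + 8*U (s(U, j) = 8*U + U² = U² + 8*U)
h - s((0*3)*(-3), 22) = -235 - (0*3)*(-3)*(8 + (0*3)*(-3)) = -235 - 0*(-3)*(8 + 0*(-3)) = -235 - 0*(8 + 0) = -235 - 0*8 = -235 - 1*0 = -235 + 0 = -235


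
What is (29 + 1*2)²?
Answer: 961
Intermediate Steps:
(29 + 1*2)² = (29 + 2)² = 31² = 961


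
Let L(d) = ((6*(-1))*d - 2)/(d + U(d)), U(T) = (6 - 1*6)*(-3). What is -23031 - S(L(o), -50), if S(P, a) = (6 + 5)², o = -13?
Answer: -23152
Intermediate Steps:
U(T) = 0 (U(T) = (6 - 6)*(-3) = 0*(-3) = 0)
L(d) = (-2 - 6*d)/d (L(d) = ((6*(-1))*d - 2)/(d + 0) = (-6*d - 2)/d = (-2 - 6*d)/d)
S(P, a) = 121 (S(P, a) = 11² = 121)
-23031 - S(L(o), -50) = -23031 - 1*121 = -23031 - 121 = -23152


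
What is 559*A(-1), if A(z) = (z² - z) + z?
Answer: 559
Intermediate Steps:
A(z) = z²
559*A(-1) = 559*(-1)² = 559*1 = 559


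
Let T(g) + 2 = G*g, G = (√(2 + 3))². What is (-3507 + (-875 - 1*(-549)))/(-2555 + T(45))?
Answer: 3833/2332 ≈ 1.6437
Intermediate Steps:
G = 5 (G = (√5)² = 5)
T(g) = -2 + 5*g
(-3507 + (-875 - 1*(-549)))/(-2555 + T(45)) = (-3507 + (-875 - 1*(-549)))/(-2555 + (-2 + 5*45)) = (-3507 + (-875 + 549))/(-2555 + (-2 + 225)) = (-3507 - 326)/(-2555 + 223) = -3833/(-2332) = -3833*(-1/2332) = 3833/2332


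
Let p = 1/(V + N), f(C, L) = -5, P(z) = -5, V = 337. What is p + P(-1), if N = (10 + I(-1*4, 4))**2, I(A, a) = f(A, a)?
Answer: -1809/362 ≈ -4.9972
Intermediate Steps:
I(A, a) = -5
N = 25 (N = (10 - 5)**2 = 5**2 = 25)
p = 1/362 (p = 1/(337 + 25) = 1/362 ≈ 0.0027624)
p + P(-1) = 1/362 - 5 = -1809/362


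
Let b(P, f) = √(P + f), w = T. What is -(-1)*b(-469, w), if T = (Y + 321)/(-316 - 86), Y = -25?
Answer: I*√18977817/201 ≈ 21.673*I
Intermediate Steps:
T = -148/201 (T = (-25 + 321)/(-316 - 86) = 296/(-402) = 296*(-1/402) = -148/201 ≈ -0.73632)
w = -148/201 ≈ -0.73632
-(-1)*b(-469, w) = -(-1)*√(-469 - 148/201) = -(-1)*√(-94417/201) = -(-1)*I*√18977817/201 = I*√18977817/201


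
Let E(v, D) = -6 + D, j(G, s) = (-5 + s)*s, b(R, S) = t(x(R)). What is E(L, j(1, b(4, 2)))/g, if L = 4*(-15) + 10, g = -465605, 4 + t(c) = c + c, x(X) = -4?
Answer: -198/465605 ≈ -0.00042525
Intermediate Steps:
t(c) = -4 + 2*c (t(c) = -4 + (c + c) = -4 + 2*c)
b(R, S) = -12 (b(R, S) = -4 + 2*(-4) = -4 - 8 = -12)
j(G, s) = s*(-5 + s)
L = -50 (L = -60 + 10 = -50)
E(L, j(1, b(4, 2)))/g = (-6 - 12*(-5 - 12))/(-465605) = (-6 - 12*(-17))*(-1/465605) = (-6 + 204)*(-1/465605) = 198*(-1/465605) = -198/465605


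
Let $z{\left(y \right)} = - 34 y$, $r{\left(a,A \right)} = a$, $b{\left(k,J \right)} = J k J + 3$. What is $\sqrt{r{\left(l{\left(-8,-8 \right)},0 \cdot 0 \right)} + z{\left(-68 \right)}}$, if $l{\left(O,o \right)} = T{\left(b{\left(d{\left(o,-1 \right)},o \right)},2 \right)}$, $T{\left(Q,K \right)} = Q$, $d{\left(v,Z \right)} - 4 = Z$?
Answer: $\sqrt{2507} \approx 50.07$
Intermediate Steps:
$d{\left(v,Z \right)} = 4 + Z$
$b{\left(k,J \right)} = 3 + k J^{2}$ ($b{\left(k,J \right)} = k J^{2} + 3 = 3 + k J^{2}$)
$l{\left(O,o \right)} = 3 + 3 o^{2}$ ($l{\left(O,o \right)} = 3 + \left(4 - 1\right) o^{2} = 3 + 3 o^{2}$)
$\sqrt{r{\left(l{\left(-8,-8 \right)},0 \cdot 0 \right)} + z{\left(-68 \right)}} = \sqrt{\left(3 + 3 \left(-8\right)^{2}\right) - -2312} = \sqrt{\left(3 + 3 \cdot 64\right) + 2312} = \sqrt{\left(3 + 192\right) + 2312} = \sqrt{195 + 2312} = \sqrt{2507}$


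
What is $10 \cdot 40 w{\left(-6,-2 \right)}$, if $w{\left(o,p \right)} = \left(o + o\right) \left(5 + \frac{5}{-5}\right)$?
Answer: $-19200$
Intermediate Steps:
$w{\left(o,p \right)} = 8 o$ ($w{\left(o,p \right)} = 2 o \left(5 + 5 \left(- \frac{1}{5}\right)\right) = 2 o \left(5 - 1\right) = 2 o 4 = 8 o$)
$10 \cdot 40 w{\left(-6,-2 \right)} = 10 \cdot 40 \cdot 8 \left(-6\right) = 400 \left(-48\right) = -19200$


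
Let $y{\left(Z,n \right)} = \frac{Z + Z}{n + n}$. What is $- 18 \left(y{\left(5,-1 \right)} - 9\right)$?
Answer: $252$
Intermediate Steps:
$y{\left(Z,n \right)} = \frac{Z}{n}$ ($y{\left(Z,n \right)} = \frac{2 Z}{2 n} = 2 Z \frac{1}{2 n} = \frac{Z}{n}$)
$- 18 \left(y{\left(5,-1 \right)} - 9\right) = - 18 \left(\frac{5}{-1} - 9\right) = - 18 \left(5 \left(-1\right) - 9\right) = - 18 \left(-5 - 9\right) = \left(-18\right) \left(-14\right) = 252$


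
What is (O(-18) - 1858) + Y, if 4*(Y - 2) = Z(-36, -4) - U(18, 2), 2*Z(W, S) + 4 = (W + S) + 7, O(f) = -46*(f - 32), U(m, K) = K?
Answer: 3511/8 ≈ 438.88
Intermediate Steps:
O(f) = 1472 - 46*f (O(f) = -46*(-32 + f) = 1472 - 46*f)
Z(W, S) = 3/2 + S/2 + W/2 (Z(W, S) = -2 + ((W + S) + 7)/2 = -2 + ((S + W) + 7)/2 = -2 + (7 + S + W)/2 = -2 + (7/2 + S/2 + W/2) = 3/2 + S/2 + W/2)
Y = -25/8 (Y = 2 + ((3/2 + (½)*(-4) + (½)*(-36)) - 1*2)/4 = 2 + ((3/2 - 2 - 18) - 2)/4 = 2 + (-37/2 - 2)/4 = 2 + (¼)*(-41/2) = 2 - 41/8 = -25/8 ≈ -3.1250)
(O(-18) - 1858) + Y = ((1472 - 46*(-18)) - 1858) - 25/8 = ((1472 + 828) - 1858) - 25/8 = (2300 - 1858) - 25/8 = 442 - 25/8 = 3511/8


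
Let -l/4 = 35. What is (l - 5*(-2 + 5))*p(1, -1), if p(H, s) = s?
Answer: 155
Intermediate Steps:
l = -140 (l = -4*35 = -140)
(l - 5*(-2 + 5))*p(1, -1) = (-140 - 5*(-2 + 5))*(-1) = (-140 - 5*3)*(-1) = (-140 - 15)*(-1) = -155*(-1) = 155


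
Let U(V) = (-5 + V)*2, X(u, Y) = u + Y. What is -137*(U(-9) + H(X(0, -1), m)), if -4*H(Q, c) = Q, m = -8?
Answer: 15207/4 ≈ 3801.8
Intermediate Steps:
X(u, Y) = Y + u
H(Q, c) = -Q/4
U(V) = -10 + 2*V
-137*(U(-9) + H(X(0, -1), m)) = -137*((-10 + 2*(-9)) - (-1 + 0)/4) = -137*((-10 - 18) - ¼*(-1)) = -137*(-28 + ¼) = -137*(-111/4) = 15207/4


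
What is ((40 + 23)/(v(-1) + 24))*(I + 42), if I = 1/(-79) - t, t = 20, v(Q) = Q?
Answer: 109431/1817 ≈ 60.226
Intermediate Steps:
I = -1581/79 (I = 1/(-79) - 1*20 = -1/79 - 20 = -1581/79 ≈ -20.013)
((40 + 23)/(v(-1) + 24))*(I + 42) = ((40 + 23)/(-1 + 24))*(-1581/79 + 42) = (63/23)*(1737/79) = 109431/1817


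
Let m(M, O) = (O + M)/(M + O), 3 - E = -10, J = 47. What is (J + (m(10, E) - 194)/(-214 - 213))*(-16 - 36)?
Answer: -1053624/427 ≈ -2467.5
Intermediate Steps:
E = 13 (E = 3 - 1*(-10) = 3 + 10 = 13)
m(M, O) = 1 (m(M, O) = (M + O)/(M + O) = 1)
(J + (m(10, E) - 194)/(-214 - 213))*(-16 - 36) = (47 + (1 - 194)/(-214 - 213))*(-16 - 36) = (47 - 193/(-427))*(-52) = (47 - 193*(-1/427))*(-52) = (47 + 193/427)*(-52) = (20262/427)*(-52) = -1053624/427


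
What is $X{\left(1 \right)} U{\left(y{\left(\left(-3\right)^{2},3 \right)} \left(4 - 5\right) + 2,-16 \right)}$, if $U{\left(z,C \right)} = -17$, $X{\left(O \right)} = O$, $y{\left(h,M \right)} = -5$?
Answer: $-17$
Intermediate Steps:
$X{\left(1 \right)} U{\left(y{\left(\left(-3\right)^{2},3 \right)} \left(4 - 5\right) + 2,-16 \right)} = 1 \left(-17\right) = -17$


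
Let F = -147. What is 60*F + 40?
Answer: -8780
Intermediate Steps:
60*F + 40 = 60*(-147) + 40 = -8820 + 40 = -8780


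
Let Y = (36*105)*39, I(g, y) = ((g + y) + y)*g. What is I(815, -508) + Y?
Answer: -16395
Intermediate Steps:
I(g, y) = g*(g + 2*y) (I(g, y) = (g + 2*y)*g = g*(g + 2*y))
Y = 147420 (Y = 3780*39 = 147420)
I(815, -508) + Y = 815*(815 + 2*(-508)) + 147420 = 815*(815 - 1016) + 147420 = 815*(-201) + 147420 = -163815 + 147420 = -16395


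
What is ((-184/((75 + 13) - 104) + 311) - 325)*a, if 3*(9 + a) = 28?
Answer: -⅚ ≈ -0.83333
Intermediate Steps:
a = ⅓ (a = -9 + (⅓)*28 = -9 + 28/3 = ⅓ ≈ 0.33333)
((-184/((75 + 13) - 104) + 311) - 325)*a = ((-184/((75 + 13) - 104) + 311) - 325)*(⅓) = ((-184/(88 - 104) + 311) - 325)*(⅓) = ((-184/(-16) + 311) - 325)*(⅓) = ((-184*(-1/16) + 311) - 325)*(⅓) = ((23/2 + 311) - 325)*(⅓) = (645/2 - 325)*(⅓) = -5/2*⅓ = -⅚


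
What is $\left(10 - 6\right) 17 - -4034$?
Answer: $4102$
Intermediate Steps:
$\left(10 - 6\right) 17 - -4034 = 4 \cdot 17 + 4034 = 68 + 4034 = 4102$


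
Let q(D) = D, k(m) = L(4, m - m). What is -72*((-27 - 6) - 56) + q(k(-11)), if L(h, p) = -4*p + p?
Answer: 6408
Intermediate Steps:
L(h, p) = -3*p
k(m) = 0 (k(m) = -3*(m - m) = -3*0 = 0)
-72*((-27 - 6) - 56) + q(k(-11)) = -72*((-27 - 6) - 56) + 0 = -72*(-33 - 56) + 0 = -72*(-89) + 0 = 6408 + 0 = 6408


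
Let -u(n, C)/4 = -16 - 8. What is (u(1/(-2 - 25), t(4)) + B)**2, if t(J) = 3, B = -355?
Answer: 67081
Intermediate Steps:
u(n, C) = 96 (u(n, C) = -4*(-16 - 8) = -4*(-24) = 96)
(u(1/(-2 - 25), t(4)) + B)**2 = (96 - 355)**2 = (-259)**2 = 67081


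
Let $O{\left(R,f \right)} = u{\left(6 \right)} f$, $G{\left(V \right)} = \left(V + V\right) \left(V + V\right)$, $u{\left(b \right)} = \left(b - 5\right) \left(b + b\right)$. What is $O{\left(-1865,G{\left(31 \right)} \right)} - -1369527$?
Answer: $1415655$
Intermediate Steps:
$u{\left(b \right)} = 2 b \left(-5 + b\right)$ ($u{\left(b \right)} = \left(-5 + b\right) 2 b = 2 b \left(-5 + b\right)$)
$G{\left(V \right)} = 4 V^{2}$ ($G{\left(V \right)} = 2 V 2 V = 4 V^{2}$)
$O{\left(R,f \right)} = 12 f$ ($O{\left(R,f \right)} = 2 \cdot 6 \left(-5 + 6\right) f = 2 \cdot 6 \cdot 1 f = 12 f$)
$O{\left(-1865,G{\left(31 \right)} \right)} - -1369527 = 12 \cdot 4 \cdot 31^{2} - -1369527 = 12 \cdot 4 \cdot 961 + 1369527 = 12 \cdot 3844 + 1369527 = 46128 + 1369527 = 1415655$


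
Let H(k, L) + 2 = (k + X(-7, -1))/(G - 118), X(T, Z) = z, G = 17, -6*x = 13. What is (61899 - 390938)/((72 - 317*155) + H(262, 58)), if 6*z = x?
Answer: 1196385804/178409759 ≈ 6.7058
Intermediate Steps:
x = -13/6 (x = -⅙*13 = -13/6 ≈ -2.1667)
z = -13/36 (z = (⅙)*(-13/6) = -13/36 ≈ -0.36111)
X(T, Z) = -13/36
H(k, L) = -7259/3636 - k/101 (H(k, L) = -2 + (k - 13/36)/(17 - 118) = -2 + (-13/36 + k)/(-101) = -2 + (-13/36 + k)*(-1/101) = -2 + (13/3636 - k/101) = -7259/3636 - k/101)
(61899 - 390938)/((72 - 317*155) + H(262, 58)) = (61899 - 390938)/((72 - 317*155) + (-7259/3636 - 1/101*262)) = -329039/((72 - 49135) + (-7259/3636 - 262/101)) = -329039/(-49063 - 16691/3636) = -329039/(-178409759/3636) = -329039*(-3636/178409759) = 1196385804/178409759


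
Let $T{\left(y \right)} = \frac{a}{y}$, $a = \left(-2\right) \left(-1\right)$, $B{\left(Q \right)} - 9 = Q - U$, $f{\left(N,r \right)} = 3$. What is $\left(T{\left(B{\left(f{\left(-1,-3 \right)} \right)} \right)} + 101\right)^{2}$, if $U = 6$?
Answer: $\frac{92416}{9} \approx 10268.0$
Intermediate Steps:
$B{\left(Q \right)} = 3 + Q$ ($B{\left(Q \right)} = 9 + \left(Q - 6\right) = 9 + \left(-6 + Q\right) = 3 + Q$)
$a = 2$
$T{\left(y \right)} = \frac{2}{y}$
$\left(T{\left(B{\left(f{\left(-1,-3 \right)} \right)} \right)} + 101\right)^{2} = \left(\frac{2}{3 + 3} + 101\right)^{2} = \left(\frac{2}{6} + 101\right)^{2} = \left(2 \cdot \frac{1}{6} + 101\right)^{2} = \left(\frac{1}{3} + 101\right)^{2} = \left(\frac{304}{3}\right)^{2} = \frac{92416}{9}$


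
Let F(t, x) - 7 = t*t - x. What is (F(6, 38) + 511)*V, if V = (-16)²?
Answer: 132096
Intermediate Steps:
F(t, x) = 7 + t² - x (F(t, x) = 7 + (t*t - x) = 7 + (t² - x) = 7 + t² - x)
V = 256
(F(6, 38) + 511)*V = ((7 + 6² - 1*38) + 511)*256 = ((7 + 36 - 38) + 511)*256 = (5 + 511)*256 = 516*256 = 132096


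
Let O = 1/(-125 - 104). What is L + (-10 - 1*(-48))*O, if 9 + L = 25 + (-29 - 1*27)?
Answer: -9198/229 ≈ -40.166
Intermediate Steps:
L = -40 (L = -9 + (25 + (-29 - 1*27)) = -9 + (25 + (-29 - 27)) = -9 + (25 - 56) = -9 - 31 = -40)
O = -1/229 (O = 1/(-229) = -1/229 ≈ -0.0043668)
L + (-10 - 1*(-48))*O = -40 + (-10 - 1*(-48))*(-1/229) = -40 + (-10 + 48)*(-1/229) = -40 + 38*(-1/229) = -40 - 38/229 = -9198/229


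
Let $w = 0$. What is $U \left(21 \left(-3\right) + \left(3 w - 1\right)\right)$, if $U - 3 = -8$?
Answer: $320$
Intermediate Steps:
$U = -5$ ($U = 3 - 8 = -5$)
$U \left(21 \left(-3\right) + \left(3 w - 1\right)\right) = - 5 \left(21 \left(-3\right) + \left(3 \cdot 0 - 1\right)\right) = - 5 \left(-63 + \left(0 - 1\right)\right) = - 5 \left(-63 - 1\right) = \left(-5\right) \left(-64\right) = 320$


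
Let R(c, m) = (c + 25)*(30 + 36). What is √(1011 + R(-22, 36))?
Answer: √1209 ≈ 34.771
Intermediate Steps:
R(c, m) = 1650 + 66*c (R(c, m) = (25 + c)*66 = 1650 + 66*c)
√(1011 + R(-22, 36)) = √(1011 + (1650 + 66*(-22))) = √(1011 + (1650 - 1452)) = √(1011 + 198) = √1209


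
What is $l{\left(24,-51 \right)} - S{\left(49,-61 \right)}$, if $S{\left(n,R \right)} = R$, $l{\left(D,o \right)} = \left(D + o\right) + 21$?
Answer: $55$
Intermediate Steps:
$l{\left(D,o \right)} = 21 + D + o$
$l{\left(24,-51 \right)} - S{\left(49,-61 \right)} = \left(21 + 24 - 51\right) - -61 = -6 + 61 = 55$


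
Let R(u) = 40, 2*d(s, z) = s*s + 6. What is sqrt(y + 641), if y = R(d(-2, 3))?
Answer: sqrt(681) ≈ 26.096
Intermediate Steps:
d(s, z) = 3 + s**2/2 (d(s, z) = (s*s + 6)/2 = (s**2 + 6)/2 = (6 + s**2)/2 = 3 + s**2/2)
y = 40
sqrt(y + 641) = sqrt(40 + 641) = sqrt(681)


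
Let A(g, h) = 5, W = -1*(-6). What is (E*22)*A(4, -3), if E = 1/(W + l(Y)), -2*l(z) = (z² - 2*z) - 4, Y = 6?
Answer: -55/2 ≈ -27.500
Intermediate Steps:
l(z) = 2 + z - z²/2 (l(z) = -((z² - 2*z) - 4)/2 = -(-4 + z² - 2*z)/2 = 2 + z - z²/2)
W = 6
E = -¼ (E = 1/(6 + (2 + 6 - ½*6²)) = 1/(6 + (2 + 6 - ½*36)) = 1/(6 + (2 + 6 - 18)) = 1/(6 - 10) = 1/(-4) = -¼ ≈ -0.25000)
(E*22)*A(4, -3) = -¼*22*5 = -11/2*5 = -55/2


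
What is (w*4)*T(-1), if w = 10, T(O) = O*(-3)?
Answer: 120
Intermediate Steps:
T(O) = -3*O
(w*4)*T(-1) = (10*4)*(-3*(-1)) = 40*3 = 120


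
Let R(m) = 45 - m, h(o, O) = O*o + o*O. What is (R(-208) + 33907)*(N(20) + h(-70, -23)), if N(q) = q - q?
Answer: 109995200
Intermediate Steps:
h(o, O) = 2*O*o (h(o, O) = O*o + O*o = 2*O*o)
N(q) = 0
(R(-208) + 33907)*(N(20) + h(-70, -23)) = ((45 - 1*(-208)) + 33907)*(0 + 2*(-23)*(-70)) = ((45 + 208) + 33907)*(0 + 3220) = (253 + 33907)*3220 = 34160*3220 = 109995200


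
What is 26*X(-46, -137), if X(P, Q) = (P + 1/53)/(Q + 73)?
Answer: 31681/1696 ≈ 18.680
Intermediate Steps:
X(P, Q) = (1/53 + P)/(73 + Q) (X(P, Q) = (P + 1/53)/(73 + Q) = (1/53 + P)/(73 + Q))
26*X(-46, -137) = 26*((1/53 - 46)/(73 - 137)) = 26*(-2437/53/(-64)) = 26*(-1/64*(-2437/53)) = 26*(2437/3392) = 31681/1696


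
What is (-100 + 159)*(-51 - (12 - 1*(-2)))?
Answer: -3835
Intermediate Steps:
(-100 + 159)*(-51 - (12 - 1*(-2))) = 59*(-51 - (12 + 2)) = 59*(-51 - 1*14) = 59*(-51 - 14) = 59*(-65) = -3835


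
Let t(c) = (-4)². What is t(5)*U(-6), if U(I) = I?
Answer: -96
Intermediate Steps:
t(c) = 16
t(5)*U(-6) = 16*(-6) = -96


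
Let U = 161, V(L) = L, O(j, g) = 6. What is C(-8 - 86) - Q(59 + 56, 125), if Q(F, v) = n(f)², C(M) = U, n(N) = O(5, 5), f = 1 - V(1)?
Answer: 125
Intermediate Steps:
f = 0 (f = 1 - 1*1 = 1 - 1 = 0)
n(N) = 6
C(M) = 161
Q(F, v) = 36 (Q(F, v) = 6² = 36)
C(-8 - 86) - Q(59 + 56, 125) = 161 - 1*36 = 161 - 36 = 125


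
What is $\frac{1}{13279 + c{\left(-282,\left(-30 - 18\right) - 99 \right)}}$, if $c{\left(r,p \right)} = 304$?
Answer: $\frac{1}{13583} \approx 7.3621 \cdot 10^{-5}$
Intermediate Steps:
$\frac{1}{13279 + c{\left(-282,\left(-30 - 18\right) - 99 \right)}} = \frac{1}{13279 + 304} = \frac{1}{13583}$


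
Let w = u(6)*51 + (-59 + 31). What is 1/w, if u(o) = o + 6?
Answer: 1/584 ≈ 0.0017123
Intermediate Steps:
u(o) = 6 + o
w = 584 (w = (6 + 6)*51 + (-59 + 31) = 12*51 - 28 = 612 - 28 = 584)
1/w = 1/584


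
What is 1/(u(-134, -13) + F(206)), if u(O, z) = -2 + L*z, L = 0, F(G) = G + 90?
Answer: 1/294 ≈ 0.0034014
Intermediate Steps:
F(G) = 90 + G
u(O, z) = -2 (u(O, z) = -2 + 0*z = -2 + 0 = -2)
1/(u(-134, -13) + F(206)) = 1/(-2 + (90 + 206)) = 1/(-2 + 296) = 1/294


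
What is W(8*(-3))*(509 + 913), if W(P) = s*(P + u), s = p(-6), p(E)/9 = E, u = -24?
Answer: 3685824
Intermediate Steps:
p(E) = 9*E
s = -54 (s = 9*(-6) = -54)
W(P) = 1296 - 54*P (W(P) = -54*(P - 24) = -54*(-24 + P) = 1296 - 54*P)
W(8*(-3))*(509 + 913) = (1296 - 432*(-3))*(509 + 913) = (1296 - 54*(-24))*1422 = (1296 + 1296)*1422 = 2592*1422 = 3685824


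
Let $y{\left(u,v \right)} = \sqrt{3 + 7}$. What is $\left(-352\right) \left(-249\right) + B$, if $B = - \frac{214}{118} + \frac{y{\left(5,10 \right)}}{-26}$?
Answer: $\frac{5171125}{59} - \frac{\sqrt{10}}{26} \approx 87646.0$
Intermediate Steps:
$y{\left(u,v \right)} = \sqrt{10}$
$B = - \frac{107}{59} - \frac{\sqrt{10}}{26}$ ($B = - \frac{214}{118} + \frac{\sqrt{10}}{-26} = \left(-214\right) \frac{1}{118} + \sqrt{10} \left(- \frac{1}{26}\right) = - \frac{107}{59} - \frac{\sqrt{10}}{26} \approx -1.9352$)
$\left(-352\right) \left(-249\right) + B = \left(-352\right) \left(-249\right) - \left(\frac{107}{59} + \frac{\sqrt{10}}{26}\right) = 87648 - \left(\frac{107}{59} + \frac{\sqrt{10}}{26}\right) = \frac{5171125}{59} - \frac{\sqrt{10}}{26}$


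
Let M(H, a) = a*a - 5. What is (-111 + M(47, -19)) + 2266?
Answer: 2511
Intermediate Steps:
M(H, a) = -5 + a**2 (M(H, a) = a**2 - 5 = -5 + a**2)
(-111 + M(47, -19)) + 2266 = (-111 + (-5 + (-19)**2)) + 2266 = (-111 + (-5 + 361)) + 2266 = (-111 + 356) + 2266 = 245 + 2266 = 2511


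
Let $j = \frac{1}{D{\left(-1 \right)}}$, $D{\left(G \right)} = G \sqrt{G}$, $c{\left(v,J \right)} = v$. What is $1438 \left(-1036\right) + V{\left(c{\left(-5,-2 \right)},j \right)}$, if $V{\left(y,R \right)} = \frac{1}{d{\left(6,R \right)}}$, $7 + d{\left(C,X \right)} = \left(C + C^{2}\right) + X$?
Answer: $- \frac{1826455533}{1226} - \frac{i}{1226} \approx -1.4898 \cdot 10^{6} - 0.00081566 i$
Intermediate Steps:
$d{\left(C,X \right)} = -7 + C + X + C^{2}$ ($d{\left(C,X \right)} = -7 + \left(\left(C + C^{2}\right) + X\right) = -7 + \left(C + X + C^{2}\right) = -7 + C + X + C^{2}$)
$D{\left(G \right)} = G^{\frac{3}{2}}$
$j = i$ ($j = \frac{1}{\left(-1\right)^{\frac{3}{2}}} = \frac{1}{\left(-1\right) i} = i \approx 1.0 i$)
$V{\left(y,R \right)} = \frac{1}{35 + R}$ ($V{\left(y,R \right)} = \frac{1}{-7 + 6 + R + 6^{2}} = \frac{1}{-7 + 6 + R + 36} = \frac{1}{35 + R}$)
$1438 \left(-1036\right) + V{\left(c{\left(-5,-2 \right)},j \right)} = 1438 \left(-1036\right) + \frac{1}{35 + i} = -1489768 + \frac{35 - i}{1226}$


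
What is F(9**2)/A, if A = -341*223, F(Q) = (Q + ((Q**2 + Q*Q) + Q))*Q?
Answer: -1076004/76043 ≈ -14.150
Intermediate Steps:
F(Q) = Q*(2*Q + 2*Q**2) (F(Q) = (Q + ((Q**2 + Q**2) + Q))*Q = (Q + (2*Q**2 + Q))*Q = (Q + (Q + 2*Q**2))*Q = (2*Q + 2*Q**2)*Q = Q*(2*Q + 2*Q**2))
A = -76043
F(9**2)/A = (2*(9**2)**2*(1 + 9**2))/(-76043) = (2*81**2*(1 + 81))*(-1/76043) = (2*6561*82)*(-1/76043) = 1076004*(-1/76043) = -1076004/76043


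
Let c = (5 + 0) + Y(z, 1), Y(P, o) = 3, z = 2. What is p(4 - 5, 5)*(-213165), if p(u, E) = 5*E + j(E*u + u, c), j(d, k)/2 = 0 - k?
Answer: -1918485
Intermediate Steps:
c = 8 (c = (5 + 0) + 3 = 5 + 3 = 8)
j(d, k) = -2*k (j(d, k) = 2*(0 - k) = 2*(-k) = -2*k)
p(u, E) = -16 + 5*E (p(u, E) = 5*E - 2*8 = 5*E - 16 = -16 + 5*E)
p(4 - 5, 5)*(-213165) = (-16 + 5*5)*(-213165) = (-16 + 25)*(-213165) = 9*(-213165) = -1918485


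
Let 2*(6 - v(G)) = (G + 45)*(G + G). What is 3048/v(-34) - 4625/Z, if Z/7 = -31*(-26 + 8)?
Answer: 2536997/371070 ≈ 6.8370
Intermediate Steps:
Z = 3906 (Z = 7*(-31*(-26 + 8)) = 7*(-31*(-18)) = 7*558 = 3906)
v(G) = 6 - G*(45 + G) (v(G) = 6 - (G + 45)*(G + G)/2 = 6 - (45 + G)*2*G/2 = 6 - G*(45 + G))
3048/v(-34) - 4625/Z = 3048/(6 - 1*(-34)² - 45*(-34)) - 4625/3906 = 3048/(6 - 1*1156 + 1530) - 4625*1/3906 = 3048/(6 - 1156 + 1530) - 4625/3906 = 3048/380 - 4625/3906 = 3048*(1/380) - 4625/3906 = 762/95 - 4625/3906 = 2536997/371070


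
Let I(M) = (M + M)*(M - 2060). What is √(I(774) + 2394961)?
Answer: √404233 ≈ 635.79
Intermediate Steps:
I(M) = 2*M*(-2060 + M) (I(M) = (2*M)*(-2060 + M) = 2*M*(-2060 + M))
√(I(774) + 2394961) = √(2*774*(-2060 + 774) + 2394961) = √(2*774*(-1286) + 2394961) = √(-1990728 + 2394961) = √404233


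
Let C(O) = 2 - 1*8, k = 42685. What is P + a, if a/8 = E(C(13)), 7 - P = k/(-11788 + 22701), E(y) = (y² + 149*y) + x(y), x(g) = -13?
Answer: -76008078/10913 ≈ -6964.9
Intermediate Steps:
C(O) = -6 (C(O) = 2 - 8 = -6)
E(y) = -13 + y² + 149*y (E(y) = (y² + 149*y) - 13 = -13 + y² + 149*y)
P = 33706/10913 (P = 7 - 42685/(-11788 + 22701) = 7 - 42685/10913 = 33706/10913 ≈ 3.0886)
a = -6968 (a = 8*(-13 + (-6)² + 149*(-6)) = 8*(-13 + 36 - 894) = 8*(-871) = -6968)
P + a = 33706/10913 - 6968 = -76008078/10913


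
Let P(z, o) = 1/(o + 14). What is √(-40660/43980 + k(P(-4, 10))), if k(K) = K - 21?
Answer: I*√188118586/2932 ≈ 4.6779*I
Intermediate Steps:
P(z, o) = 1/(14 + o)
k(K) = -21 + K
√(-40660/43980 + k(P(-4, 10))) = √(-40660/43980 + (-21 + 1/(14 + 10))) = √(-40660*1/43980 + (-21 + 1/24)) = √(-2033/2199 + (-21 + 1/24)) = √(-2033/2199 - 503/24) = √(-128321/5864) = I*√188118586/2932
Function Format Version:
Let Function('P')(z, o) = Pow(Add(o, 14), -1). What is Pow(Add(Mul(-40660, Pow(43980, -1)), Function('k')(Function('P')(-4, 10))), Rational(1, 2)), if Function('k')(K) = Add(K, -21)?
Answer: Mul(Rational(1, 2932), I, Pow(188118586, Rational(1, 2))) ≈ Mul(4.6779, I)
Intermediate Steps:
Function('P')(z, o) = Pow(Add(14, o), -1)
Function('k')(K) = Add(-21, K)
Pow(Add(Mul(-40660, Pow(43980, -1)), Function('k')(Function('P')(-4, 10))), Rational(1, 2)) = Pow(Add(Mul(-40660, Pow(43980, -1)), Add(-21, Pow(Add(14, 10), -1))), Rational(1, 2)) = Pow(Add(Mul(-40660, Rational(1, 43980)), Add(-21, Pow(24, -1))), Rational(1, 2)) = Pow(Add(Rational(-2033, 2199), Add(-21, Rational(1, 24))), Rational(1, 2)) = Pow(Add(Rational(-2033, 2199), Rational(-503, 24)), Rational(1, 2)) = Pow(Rational(-128321, 5864), Rational(1, 2)) = Mul(Rational(1, 2932), I, Pow(188118586, Rational(1, 2)))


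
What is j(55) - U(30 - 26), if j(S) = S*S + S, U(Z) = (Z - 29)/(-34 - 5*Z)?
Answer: 166295/54 ≈ 3079.5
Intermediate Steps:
U(Z) = (-29 + Z)/(-34 - 5*Z)
j(S) = S + S**2 (j(S) = S**2 + S = S + S**2)
j(55) - U(30 - 26) = 55*(1 + 55) - (29 - (30 - 26))/(34 + 5*(30 - 26)) = 55*56 - (29 - 1*4)/(34 + 5*4) = 3080 - (29 - 4)/(34 + 20) = 3080 - 25/54 = 166295/54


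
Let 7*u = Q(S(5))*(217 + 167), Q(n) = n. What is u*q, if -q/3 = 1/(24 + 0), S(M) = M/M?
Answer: -48/7 ≈ -6.8571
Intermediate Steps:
S(M) = 1
u = 384/7 (u = (1*(217 + 167))/7 = (1*384)/7 = (⅐)*384 = 384/7 ≈ 54.857)
q = -⅛ (q = -3/(24 + 0) = -3/24 = -3*1/24 = -⅛ ≈ -0.12500)
u*q = (384/7)*(-⅛) = -48/7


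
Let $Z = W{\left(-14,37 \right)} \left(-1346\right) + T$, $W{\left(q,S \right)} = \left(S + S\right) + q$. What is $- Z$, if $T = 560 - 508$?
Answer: $80708$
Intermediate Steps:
$T = 52$ ($T = 560 - 508 = 52$)
$W{\left(q,S \right)} = q + 2 S$ ($W{\left(q,S \right)} = 2 S + q = q + 2 S$)
$Z = -80708$ ($Z = \left(-14 + 2 \cdot 37\right) \left(-1346\right) + 52 = \left(-14 + 74\right) \left(-1346\right) + 52 = 60 \left(-1346\right) + 52 = -80760 + 52 = -80708$)
$- Z = \left(-1\right) \left(-80708\right) = 80708$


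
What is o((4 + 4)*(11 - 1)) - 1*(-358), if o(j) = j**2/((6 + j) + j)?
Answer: 32914/83 ≈ 396.55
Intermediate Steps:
o(j) = j**2/(6 + 2*j)
o((4 + 4)*(11 - 1)) - 1*(-358) = ((4 + 4)*(11 - 1))**2/(2*(3 + (4 + 4)*(11 - 1))) - 1*(-358) = (8*10)**2/(2*(3 + 8*10)) + 358 = (1/2)*80**2/(3 + 80) + 358 = (1/2)*6400/83 + 358 = (1/2)*6400*(1/83) + 358 = 3200/83 + 358 = 32914/83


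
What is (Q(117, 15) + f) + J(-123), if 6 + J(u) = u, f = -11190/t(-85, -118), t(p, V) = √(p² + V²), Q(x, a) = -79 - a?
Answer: -223 - 11190*√21149/21149 ≈ -299.95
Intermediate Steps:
t(p, V) = √(V² + p²)
f = -11190*√21149/21149 (f = -11190/√((-118)² + (-85)²) = -11190/√(13924 + 7225) = -11190*√21149/21149 ≈ -76.946)
J(u) = -6 + u
(Q(117, 15) + f) + J(-123) = ((-79 - 1*15) - 11190*√21149/21149) + (-6 - 123) = ((-79 - 15) - 11190*√21149/21149) - 129 = (-94 - 11190*√21149/21149) - 129 = -223 - 11190*√21149/21149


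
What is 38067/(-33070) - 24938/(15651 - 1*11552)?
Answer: -980736293/135553930 ≈ -7.2350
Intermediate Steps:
38067/(-33070) - 24938/(15651 - 1*11552) = 38067*(-1/33070) - 24938/(15651 - 11552) = -38067/33070 - 24938/4099 = -980736293/135553930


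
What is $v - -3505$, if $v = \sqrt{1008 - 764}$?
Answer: $3505 + 2 \sqrt{61} \approx 3520.6$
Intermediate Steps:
$v = 2 \sqrt{61}$ ($v = \sqrt{244} = 2 \sqrt{61} \approx 15.62$)
$v - -3505 = 2 \sqrt{61} - -3505 = 2 \sqrt{61} + 3505 = 3505 + 2 \sqrt{61}$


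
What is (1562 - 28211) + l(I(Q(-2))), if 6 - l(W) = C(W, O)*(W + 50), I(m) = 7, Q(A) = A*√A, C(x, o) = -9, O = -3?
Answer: -26130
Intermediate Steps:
Q(A) = A^(3/2)
l(W) = 456 + 9*W (l(W) = 6 - (-9)*(W + 50) = 6 - (-9)*(50 + W) = 6 - (-450 - 9*W) = 6 + (450 + 9*W) = 456 + 9*W)
(1562 - 28211) + l(I(Q(-2))) = (1562 - 28211) + (456 + 9*7) = -26649 + (456 + 63) = -26649 + 519 = -26130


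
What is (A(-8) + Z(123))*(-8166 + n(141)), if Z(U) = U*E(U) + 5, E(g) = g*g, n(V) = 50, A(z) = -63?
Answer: -15102325844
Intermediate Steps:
E(g) = g**2
Z(U) = 5 + U**3 (Z(U) = U*U**2 + 5 = U**3 + 5 = 5 + U**3)
(A(-8) + Z(123))*(-8166 + n(141)) = (-63 + (5 + 123**3))*(-8166 + 50) = (-63 + (5 + 1860867))*(-8116) = (-63 + 1860872)*(-8116) = 1860809*(-8116) = -15102325844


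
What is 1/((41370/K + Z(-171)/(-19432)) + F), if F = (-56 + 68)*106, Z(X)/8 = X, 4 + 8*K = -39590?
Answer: 16028971/20255995901 ≈ 0.00079132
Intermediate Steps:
K = -19797/4 (K = -½ + (⅛)*(-39590) = -½ - 19795/4 = -19797/4 ≈ -4949.3)
Z(X) = 8*X
F = 1272 (F = 12*106 = 1272)
1/((41370/K + Z(-171)/(-19432)) + F) = 1/((41370/(-19797/4) + (8*(-171))/(-19432)) + 1272) = 1/((41370*(-4/19797) - 1368*(-1/19432)) + 1272) = 1/((-55160/6599 + 171/2429) + 1272) = 1/(-132855211/16028971 + 1272) = 1/(20255995901/16028971) = 16028971/20255995901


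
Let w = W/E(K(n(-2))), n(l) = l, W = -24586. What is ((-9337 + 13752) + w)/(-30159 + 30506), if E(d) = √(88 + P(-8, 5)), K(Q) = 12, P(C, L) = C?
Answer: 4415/347 - 12293*√5/3470 ≈ 4.8017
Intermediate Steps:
E(d) = 4*√5 (E(d) = √(88 - 8) = √80 = 4*√5)
w = -12293*√5/10 (w = -24586*√5/20 = -12293*√5/10 ≈ -2748.8)
((-9337 + 13752) + w)/(-30159 + 30506) = ((-9337 + 13752) - 12293*√5/10)/(-30159 + 30506) = (4415 - 12293*√5/10)/347 = (4415 - 12293*√5/10)*(1/347) = 4415/347 - 12293*√5/3470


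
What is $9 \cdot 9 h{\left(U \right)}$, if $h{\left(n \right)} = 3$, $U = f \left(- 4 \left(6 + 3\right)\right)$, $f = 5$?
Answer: $243$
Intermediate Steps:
$U = -180$ ($U = 5 \left(- 4 \left(6 + 3\right)\right) = 5 \left(\left(-4\right) 9\right) = 5 \left(-36\right) = -180$)
$9 \cdot 9 h{\left(U \right)} = 9 \cdot 9 \cdot 3 = 81 \cdot 3 = 243$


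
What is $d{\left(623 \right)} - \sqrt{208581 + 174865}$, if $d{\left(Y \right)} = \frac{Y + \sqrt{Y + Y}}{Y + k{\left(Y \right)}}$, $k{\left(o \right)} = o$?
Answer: $\frac{1}{2} - \sqrt{383446} + \frac{\sqrt{1246}}{1246} \approx -618.7$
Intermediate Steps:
$d{\left(Y \right)} = \frac{Y + \sqrt{2} \sqrt{Y}}{2 Y}$ ($d{\left(Y \right)} = \frac{Y + \sqrt{Y + Y}}{Y + Y} = \frac{Y + \sqrt{2 Y}}{2 Y} = \left(Y + \sqrt{2} \sqrt{Y}\right) \frac{1}{2 Y} = \frac{Y + \sqrt{2} \sqrt{Y}}{2 Y}$)
$d{\left(623 \right)} - \sqrt{208581 + 174865} = \frac{623 + \sqrt{2} \sqrt{623}}{2 \cdot 623} - \sqrt{208581 + 174865} = \frac{1}{2} \cdot \frac{1}{623} \left(623 + \sqrt{1246}\right) - \sqrt{383446} = \left(\frac{1}{2} + \frac{\sqrt{1246}}{1246}\right) - \sqrt{383446} = \frac{1}{2} - \sqrt{383446} + \frac{\sqrt{1246}}{1246}$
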